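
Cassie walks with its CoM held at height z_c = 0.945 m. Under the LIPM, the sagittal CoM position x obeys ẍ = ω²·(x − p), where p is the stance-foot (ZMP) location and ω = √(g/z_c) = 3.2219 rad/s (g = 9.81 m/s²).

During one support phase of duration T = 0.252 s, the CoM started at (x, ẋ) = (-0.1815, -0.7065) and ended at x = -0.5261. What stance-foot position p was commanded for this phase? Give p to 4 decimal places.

ωT = 3.2219·0.252 = 0.811919; cosh(ωT) = 1.348115, sinh(ωT) = 0.904110
x(T) = p + (x₀−p)·cosh(ωT) + (ẋ₀/ω)·sinh(ωT) ⇒ p·(1 − cosh) = x(T) − x₀·cosh − (ẋ₀/ω)·sinh
numerator   = -0.5261 − (-0.1815)·1.348115 − (-0.7065/3.2219)·0.904110 = -0.083163
denominator = 1 − 1.348115 = -0.348115
p = -0.083163 / -0.348115 = 0.2389

p = 0.2389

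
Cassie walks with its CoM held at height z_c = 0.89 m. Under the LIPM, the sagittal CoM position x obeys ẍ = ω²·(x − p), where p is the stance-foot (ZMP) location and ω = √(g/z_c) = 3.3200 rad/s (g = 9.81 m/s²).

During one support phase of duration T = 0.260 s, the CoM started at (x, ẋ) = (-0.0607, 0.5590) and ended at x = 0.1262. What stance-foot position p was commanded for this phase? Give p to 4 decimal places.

p = -0.1183

ωT = 3.3200·0.260 = 0.863200; cosh(ωT) = 1.396273, sinh(ωT) = 0.974462
x(T) = p + (x₀−p)·cosh(ωT) + (ẋ₀/ω)·sinh(ωT) ⇒ p·(1 − cosh) = x(T) − x₀·cosh − (ẋ₀/ω)·sinh
numerator   = 0.1262 − (-0.0607)·1.396273 − (0.5590/3.3200)·0.974462 = 0.046880
denominator = 1 − 1.396273 = -0.396273
p = 0.046880 / -0.396273 = -0.1183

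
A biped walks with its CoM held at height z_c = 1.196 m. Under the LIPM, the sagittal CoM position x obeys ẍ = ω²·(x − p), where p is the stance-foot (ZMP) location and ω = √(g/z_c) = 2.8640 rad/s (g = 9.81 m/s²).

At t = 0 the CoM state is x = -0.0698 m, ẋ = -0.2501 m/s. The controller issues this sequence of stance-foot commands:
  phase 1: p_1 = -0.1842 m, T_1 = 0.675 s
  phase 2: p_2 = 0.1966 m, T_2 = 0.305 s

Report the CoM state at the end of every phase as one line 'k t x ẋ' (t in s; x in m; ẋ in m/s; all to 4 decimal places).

phase 1: p=-0.1842, T=0.675, ωT=1.933200, cosh=3.528138, sinh=3.383454; start (x,ẋ)=(-0.069800, -0.250100) → end (x,ẋ)=(-0.076043, 0.226173)
phase 2: p=0.1966, T=0.305, ωT=0.873520, cosh=1.406404, sinh=0.988924; start (x,ẋ)=(-0.076043, 0.226173) → end (x,ẋ)=(-0.108749, -0.454109)

1 0.6750 -0.0760 0.2262
2 0.9800 -0.1087 -0.4541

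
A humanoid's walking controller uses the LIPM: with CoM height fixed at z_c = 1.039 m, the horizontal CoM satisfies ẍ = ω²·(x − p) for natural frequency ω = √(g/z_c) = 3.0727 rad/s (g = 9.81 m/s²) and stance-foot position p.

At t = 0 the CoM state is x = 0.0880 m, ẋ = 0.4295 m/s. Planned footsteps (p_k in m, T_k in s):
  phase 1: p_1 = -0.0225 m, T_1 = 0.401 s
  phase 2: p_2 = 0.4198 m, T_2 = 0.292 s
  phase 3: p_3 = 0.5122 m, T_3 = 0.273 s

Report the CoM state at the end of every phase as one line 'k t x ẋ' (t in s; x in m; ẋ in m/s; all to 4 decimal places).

phase 1: p=-0.0225, T=0.401, ωT=1.232153, cosh=1.860133, sinh=1.568469; start (x,ẋ)=(0.088000, 0.429500) → end (x,ẋ)=(0.402284, 1.331475)
phase 2: p=0.4198, T=0.292, ωT=0.897228, cosh=1.430247, sinh=1.022549; start (x,ẋ)=(0.402284, 1.331475) → end (x,ẋ)=(0.837843, 1.849304)
phase 3: p=0.5122, T=0.273, ωT=0.838847, cosh=1.372953, sinh=0.940745; start (x,ẋ)=(0.837843, 1.849304) → end (x,ẋ)=(1.525480, 3.480320)

1 0.4010 0.4023 1.3315
2 0.6930 0.8378 1.8493
3 0.9660 1.5255 3.4803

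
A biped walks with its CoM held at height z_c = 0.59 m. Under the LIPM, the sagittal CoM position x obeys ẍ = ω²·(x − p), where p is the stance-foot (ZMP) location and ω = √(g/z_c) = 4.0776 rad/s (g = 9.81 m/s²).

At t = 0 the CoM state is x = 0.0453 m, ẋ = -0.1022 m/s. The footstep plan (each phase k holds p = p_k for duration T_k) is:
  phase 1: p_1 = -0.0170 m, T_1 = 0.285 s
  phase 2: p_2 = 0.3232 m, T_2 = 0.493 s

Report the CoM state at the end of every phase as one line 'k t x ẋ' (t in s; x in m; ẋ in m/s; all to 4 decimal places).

1 0.2850 0.0562 0.1870
2 0.7780 -0.5233 -3.2807

phase 1: p=-0.0170, T=0.285, ωT=1.162116, cosh=1.754757, sinh=1.441933; start (x,ẋ)=(0.045300, -0.102200) → end (x,ẋ)=(0.056181, 0.186965)
phase 2: p=0.3232, T=0.493, ωT=2.010257, cosh=3.799594, sinh=3.665640; start (x,ẋ)=(0.056181, 0.186965) → end (x,ẋ)=(-0.523288, -3.280746)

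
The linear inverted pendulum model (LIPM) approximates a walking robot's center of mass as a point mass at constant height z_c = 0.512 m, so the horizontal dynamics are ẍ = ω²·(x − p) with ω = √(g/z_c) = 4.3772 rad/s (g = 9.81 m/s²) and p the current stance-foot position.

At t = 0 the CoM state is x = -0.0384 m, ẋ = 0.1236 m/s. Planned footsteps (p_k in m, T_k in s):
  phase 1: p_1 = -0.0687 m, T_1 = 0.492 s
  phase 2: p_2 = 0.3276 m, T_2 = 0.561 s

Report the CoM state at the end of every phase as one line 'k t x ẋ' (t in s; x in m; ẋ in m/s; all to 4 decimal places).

phase 1: p=-0.0687, T=0.492, ωT=2.153582, cosh=4.365868, sinh=4.249800; start (x,ẋ)=(-0.038400, 0.123600) → end (x,ẋ)=(0.183588, 1.103269)
phase 2: p=0.3276, T=0.561, ωT=2.455609, cosh=5.869671, sinh=5.783860; start (x,ẋ)=(0.183588, 1.103269) → end (x,ẋ)=(0.940115, 2.829866)

1 0.4920 0.1836 1.1033
2 1.0530 0.9401 2.8299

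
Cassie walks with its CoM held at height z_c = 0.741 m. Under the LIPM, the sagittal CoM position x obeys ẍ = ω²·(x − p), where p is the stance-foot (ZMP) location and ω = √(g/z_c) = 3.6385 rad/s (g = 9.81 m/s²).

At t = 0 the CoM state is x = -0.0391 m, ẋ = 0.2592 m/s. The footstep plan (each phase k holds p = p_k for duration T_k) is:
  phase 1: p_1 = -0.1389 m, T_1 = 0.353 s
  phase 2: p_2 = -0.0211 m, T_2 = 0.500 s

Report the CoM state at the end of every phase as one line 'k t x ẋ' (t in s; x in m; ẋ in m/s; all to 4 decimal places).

phase 1: p=-0.1389, T=0.353, ωT=1.284390, cosh=1.944642, sinh=1.667823; start (x,ẋ)=(-0.039100, 0.259200) → end (x,ẋ)=(0.173988, 1.109675)
phase 2: p=-0.0211, T=0.500, ωT=1.819250, cosh=3.164689, sinh=3.002542; start (x,ẋ)=(0.173988, 1.109675) → end (x,ẋ)=(1.512012, 5.643064)

1 0.3530 0.1740 1.1097
2 0.8530 1.5120 5.6431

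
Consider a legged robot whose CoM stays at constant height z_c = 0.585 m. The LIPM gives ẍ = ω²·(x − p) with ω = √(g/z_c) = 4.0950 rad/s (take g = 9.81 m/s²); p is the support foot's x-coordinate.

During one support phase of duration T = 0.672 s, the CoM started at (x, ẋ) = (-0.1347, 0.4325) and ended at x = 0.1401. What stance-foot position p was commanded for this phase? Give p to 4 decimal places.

ωT = 4.0950·0.672 = 2.751840; cosh(ωT) = 7.867626, sinh(ωT) = 7.803815
x(T) = p + (x₀−p)·cosh(ωT) + (ẋ₀/ω)·sinh(ωT) ⇒ p·(1 − cosh) = x(T) − x₀·cosh − (ẋ₀/ω)·sinh
numerator   = 0.1401 − (-0.1347)·7.867626 − (0.4325/4.0950)·7.803815 = 0.375657
denominator = 1 − 7.867626 = -6.867626
p = 0.375657 / -6.867626 = -0.0547

p = -0.0547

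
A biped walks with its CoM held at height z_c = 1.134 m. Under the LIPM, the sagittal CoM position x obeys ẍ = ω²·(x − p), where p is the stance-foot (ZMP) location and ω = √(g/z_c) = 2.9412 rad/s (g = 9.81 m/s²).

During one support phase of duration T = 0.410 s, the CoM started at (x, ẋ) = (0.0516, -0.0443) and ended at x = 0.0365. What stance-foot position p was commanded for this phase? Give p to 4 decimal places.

p = 0.0421

ωT = 2.9412·0.410 = 1.205892; cosh(ωT) = 1.819581, sinh(ωT) = 1.520156
x(T) = p + (x₀−p)·cosh(ωT) + (ẋ₀/ω)·sinh(ωT) ⇒ p·(1 − cosh) = x(T) − x₀·cosh − (ẋ₀/ω)·sinh
numerator   = 0.0365 − (0.0516)·1.819581 − (-0.0443/2.9412)·1.520156 = -0.034494
denominator = 1 − 1.819581 = -0.819581
p = -0.034494 / -0.819581 = 0.0421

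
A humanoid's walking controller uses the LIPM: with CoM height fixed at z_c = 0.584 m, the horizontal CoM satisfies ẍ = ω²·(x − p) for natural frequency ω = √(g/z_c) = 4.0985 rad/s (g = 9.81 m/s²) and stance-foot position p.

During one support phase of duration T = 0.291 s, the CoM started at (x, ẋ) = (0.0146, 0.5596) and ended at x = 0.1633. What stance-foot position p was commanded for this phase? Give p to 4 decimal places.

p = 0.0841

ωT = 4.0985·0.291 = 1.192663; cosh(ωT) = 1.799630, sinh(ωT) = 1.496218
x(T) = p + (x₀−p)·cosh(ωT) + (ẋ₀/ω)·sinh(ωT) ⇒ p·(1 − cosh) = x(T) − x₀·cosh − (ẋ₀/ω)·sinh
numerator   = 0.1633 − (0.0146)·1.799630 − (0.5596/4.0985)·1.496218 = -0.067265
denominator = 1 − 1.799630 = -0.799630
p = -0.067265 / -0.799630 = 0.0841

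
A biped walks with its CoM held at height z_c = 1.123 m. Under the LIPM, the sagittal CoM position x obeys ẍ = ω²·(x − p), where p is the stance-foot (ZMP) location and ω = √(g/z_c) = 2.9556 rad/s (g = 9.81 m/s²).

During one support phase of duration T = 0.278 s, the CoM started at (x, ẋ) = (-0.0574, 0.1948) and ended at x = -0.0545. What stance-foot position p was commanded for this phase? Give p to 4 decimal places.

ωT = 2.9556·0.278 = 0.821657; cosh(ωT) = 1.356984, sinh(ωT) = 0.917281
x(T) = p + (x₀−p)·cosh(ωT) + (ẋ₀/ω)·sinh(ωT) ⇒ p·(1 − cosh) = x(T) − x₀·cosh − (ẋ₀/ω)·sinh
numerator   = -0.0545 − (-0.0574)·1.356984 − (0.1948/2.9556)·0.917281 = -0.037066
denominator = 1 − 1.356984 = -0.356984
p = -0.037066 / -0.356984 = 0.1038

p = 0.1038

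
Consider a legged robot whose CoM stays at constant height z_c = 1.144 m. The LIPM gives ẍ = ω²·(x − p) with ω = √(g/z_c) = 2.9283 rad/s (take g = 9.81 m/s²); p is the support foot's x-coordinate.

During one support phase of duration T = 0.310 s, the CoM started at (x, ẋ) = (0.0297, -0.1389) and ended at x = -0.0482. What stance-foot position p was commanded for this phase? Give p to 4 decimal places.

p = 0.0947

ωT = 2.9283·0.310 = 0.907773; cosh(ωT) = 1.441109, sinh(ωT) = 1.037687
x(T) = p + (x₀−p)·cosh(ωT) + (ẋ₀/ω)·sinh(ωT) ⇒ p·(1 − cosh) = x(T) − x₀·cosh − (ẋ₀/ω)·sinh
numerator   = -0.0482 − (0.0297)·1.441109 − (-0.1389/2.9283)·1.037687 = -0.041780
denominator = 1 − 1.441109 = -0.441109
p = -0.041780 / -0.441109 = 0.0947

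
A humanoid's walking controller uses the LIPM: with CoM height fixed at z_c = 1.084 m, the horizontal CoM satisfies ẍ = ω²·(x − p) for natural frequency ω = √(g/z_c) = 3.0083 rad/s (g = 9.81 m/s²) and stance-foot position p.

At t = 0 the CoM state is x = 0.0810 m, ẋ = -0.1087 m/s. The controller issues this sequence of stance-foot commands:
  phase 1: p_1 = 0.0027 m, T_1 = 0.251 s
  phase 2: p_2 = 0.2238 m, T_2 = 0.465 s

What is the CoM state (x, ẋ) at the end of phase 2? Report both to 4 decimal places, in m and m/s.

phase 1: p=0.0027, T=0.251, ωT=0.755083, cosh=1.298880, sinh=0.828909; start (x,ẋ)=(0.081000, -0.108700) → end (x,ẋ)=(0.074451, 0.054061)
phase 2: p=0.2238, T=0.465, ωT=1.398860, cosh=2.148728, sinh=1.901850; start (x,ẋ)=(0.074451, 0.054061) → end (x,ẋ)=(-0.062933, -0.738313)

x = -0.0629, ẋ = -0.7383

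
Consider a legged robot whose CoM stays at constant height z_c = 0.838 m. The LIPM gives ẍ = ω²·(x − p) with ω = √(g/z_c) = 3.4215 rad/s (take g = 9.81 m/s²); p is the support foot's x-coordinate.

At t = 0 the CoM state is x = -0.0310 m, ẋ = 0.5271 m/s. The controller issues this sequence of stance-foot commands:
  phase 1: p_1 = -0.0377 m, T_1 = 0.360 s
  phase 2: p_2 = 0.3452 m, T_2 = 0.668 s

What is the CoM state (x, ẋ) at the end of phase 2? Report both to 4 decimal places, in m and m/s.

phase 1: p=-0.0377, T=0.360, ωT=1.231740, cosh=1.859486, sinh=1.567702; start (x,ẋ)=(-0.031000, 0.527100) → end (x,ẋ)=(0.216271, 1.016073)
phase 2: p=0.3452, T=0.668, ωT=2.285562, cosh=4.966463, sinh=4.864746; start (x,ẋ)=(0.216271, 1.016073) → end (x,ẋ)=(1.149550, 2.900305)

x = 1.1495, ẋ = 2.9003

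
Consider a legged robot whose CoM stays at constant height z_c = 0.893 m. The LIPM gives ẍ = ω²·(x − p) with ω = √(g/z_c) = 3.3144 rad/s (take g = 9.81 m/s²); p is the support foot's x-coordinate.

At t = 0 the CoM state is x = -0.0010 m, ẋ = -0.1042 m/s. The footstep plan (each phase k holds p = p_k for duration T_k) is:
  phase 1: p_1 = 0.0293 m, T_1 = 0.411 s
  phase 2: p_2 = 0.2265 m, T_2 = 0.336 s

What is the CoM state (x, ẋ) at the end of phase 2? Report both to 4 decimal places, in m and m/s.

phase 1: p=0.0293, T=0.411, ωT=1.362218, cosh=2.080469, sinh=1.824377; start (x,ẋ)=(-0.001000, -0.104200) → end (x,ẋ)=(-0.091094, -0.400000)
phase 2: p=0.2265, T=0.336, ωT=1.113638, cosh=1.686890, sinh=1.358528; start (x,ẋ)=(-0.091094, -0.400000) → end (x,ẋ)=(-0.473201, -2.104789)

x = -0.4732, ẋ = -2.1048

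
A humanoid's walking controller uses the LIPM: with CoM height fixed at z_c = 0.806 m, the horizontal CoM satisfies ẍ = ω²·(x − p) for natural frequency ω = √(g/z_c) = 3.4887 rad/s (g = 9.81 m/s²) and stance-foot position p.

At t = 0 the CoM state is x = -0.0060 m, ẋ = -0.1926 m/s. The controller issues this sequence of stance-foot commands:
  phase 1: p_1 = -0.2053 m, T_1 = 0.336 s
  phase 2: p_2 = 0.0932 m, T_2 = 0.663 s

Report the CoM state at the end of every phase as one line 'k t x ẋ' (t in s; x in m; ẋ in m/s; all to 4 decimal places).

1 0.3360 0.0668 0.6741
2 0.9990 0.9250 2.9778

phase 1: p=-0.2053, T=0.336, ωT=1.172203, cosh=1.769392, sinh=1.459708; start (x,ẋ)=(-0.006000, -0.192600) → end (x,ẋ)=(0.066754, 0.674147)
phase 2: p=0.0932, T=0.663, ωT=2.313008, cosh=5.101869, sinh=5.002906; start (x,ẋ)=(0.066754, 0.674147) → end (x,ẋ)=(0.925023, 2.977829)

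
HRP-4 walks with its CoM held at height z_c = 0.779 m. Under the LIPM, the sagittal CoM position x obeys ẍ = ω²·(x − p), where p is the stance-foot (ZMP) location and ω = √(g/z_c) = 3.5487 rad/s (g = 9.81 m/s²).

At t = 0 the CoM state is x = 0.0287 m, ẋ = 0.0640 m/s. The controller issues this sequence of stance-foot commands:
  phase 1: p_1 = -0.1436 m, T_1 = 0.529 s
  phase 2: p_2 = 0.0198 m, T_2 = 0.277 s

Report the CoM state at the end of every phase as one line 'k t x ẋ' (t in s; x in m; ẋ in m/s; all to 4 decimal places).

1 0.5290 0.4902 2.1653
2 0.8060 1.4375 5.2166

phase 1: p=-0.1436, T=0.529, ωT=1.877262, cosh=3.344298, sinh=3.191290; start (x,ẋ)=(0.028700, 0.064000) → end (x,ẋ)=(0.490177, 2.165320)
phase 2: p=0.0198, T=0.277, ωT=0.982990, cosh=1.523313, sinh=1.149122; start (x,ẋ)=(0.490177, 2.165320) → end (x,ẋ)=(1.437494, 5.216604)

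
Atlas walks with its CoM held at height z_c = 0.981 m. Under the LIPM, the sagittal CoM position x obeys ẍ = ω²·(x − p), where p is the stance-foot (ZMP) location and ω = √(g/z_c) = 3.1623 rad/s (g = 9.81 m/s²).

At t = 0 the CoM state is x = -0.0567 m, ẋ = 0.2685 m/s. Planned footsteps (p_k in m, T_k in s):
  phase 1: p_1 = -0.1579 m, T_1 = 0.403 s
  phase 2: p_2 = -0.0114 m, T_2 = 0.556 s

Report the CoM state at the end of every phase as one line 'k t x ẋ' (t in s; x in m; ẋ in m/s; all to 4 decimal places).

1 0.4030 0.1772 1.0452
2 0.9590 1.4824 4.8012

phase 1: p=-0.1579, T=0.403, ωT=1.274407, cosh=1.928088, sinh=1.648491; start (x,ẋ)=(-0.056700, 0.268500) → end (x,ẋ)=(0.177190, 1.045250)
phase 2: p=-0.0114, T=0.556, ωT=1.758239, cosh=2.987279, sinh=2.814931; start (x,ẋ)=(0.177190, 1.045250) → end (x,ẋ)=(1.482404, 4.801218)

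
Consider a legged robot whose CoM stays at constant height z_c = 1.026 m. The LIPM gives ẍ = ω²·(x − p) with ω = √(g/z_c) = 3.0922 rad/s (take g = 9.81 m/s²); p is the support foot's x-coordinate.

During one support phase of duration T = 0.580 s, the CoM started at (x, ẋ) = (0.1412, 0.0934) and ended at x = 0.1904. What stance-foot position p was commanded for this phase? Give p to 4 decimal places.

p = 0.1599

ωT = 3.0922·0.580 = 1.793476; cosh(ωT) = 3.088344, sinh(ωT) = 2.921964
x(T) = p + (x₀−p)·cosh(ωT) + (ẋ₀/ω)·sinh(ωT) ⇒ p·(1 − cosh) = x(T) − x₀·cosh − (ẋ₀/ω)·sinh
numerator   = 0.1904 − (0.1412)·3.088344 − (0.0934/3.0922)·2.921964 = -0.333932
denominator = 1 − 3.088344 = -2.088344
p = -0.333932 / -2.088344 = 0.1599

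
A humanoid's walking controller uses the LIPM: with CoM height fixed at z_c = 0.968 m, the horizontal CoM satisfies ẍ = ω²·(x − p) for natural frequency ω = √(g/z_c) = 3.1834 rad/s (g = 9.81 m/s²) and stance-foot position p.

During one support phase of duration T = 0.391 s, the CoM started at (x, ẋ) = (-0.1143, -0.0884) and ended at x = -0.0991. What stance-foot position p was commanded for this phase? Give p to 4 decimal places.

p = -0.1818

ωT = 3.1834·0.391 = 1.244709; cosh(ωT) = 1.879975, sinh(ωT) = 1.591951
x(T) = p + (x₀−p)·cosh(ωT) + (ẋ₀/ω)·sinh(ωT) ⇒ p·(1 − cosh) = x(T) − x₀·cosh − (ẋ₀/ω)·sinh
numerator   = -0.0991 − (-0.1143)·1.879975 − (-0.0884/3.1834)·1.591951 = 0.159988
denominator = 1 − 1.879975 = -0.879975
p = 0.159988 / -0.879975 = -0.1818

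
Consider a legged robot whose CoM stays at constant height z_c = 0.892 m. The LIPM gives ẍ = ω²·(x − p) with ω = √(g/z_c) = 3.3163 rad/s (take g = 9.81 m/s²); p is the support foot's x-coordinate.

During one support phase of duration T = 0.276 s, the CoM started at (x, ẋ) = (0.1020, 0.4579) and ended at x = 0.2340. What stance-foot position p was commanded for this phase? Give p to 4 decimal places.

ωT = 3.3163·0.276 = 0.915299; cosh(ωT) = 1.448959, sinh(ωT) = 1.048562
x(T) = p + (x₀−p)·cosh(ωT) + (ẋ₀/ω)·sinh(ωT) ⇒ p·(1 − cosh) = x(T) − x₀·cosh − (ẋ₀/ω)·sinh
numerator   = 0.2340 − (0.1020)·1.448959 − (0.4579/3.3163)·1.048562 = -0.058575
denominator = 1 − 1.448959 = -0.448959
p = -0.058575 / -0.448959 = 0.1305

p = 0.1305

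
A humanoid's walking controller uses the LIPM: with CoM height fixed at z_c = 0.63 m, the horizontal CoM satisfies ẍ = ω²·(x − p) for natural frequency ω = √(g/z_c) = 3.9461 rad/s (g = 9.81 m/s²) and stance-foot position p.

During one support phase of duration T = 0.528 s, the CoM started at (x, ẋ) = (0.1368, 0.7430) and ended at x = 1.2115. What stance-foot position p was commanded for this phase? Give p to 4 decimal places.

ωT = 3.9461·0.528 = 2.083541; cosh(ωT) = 4.078675, sinh(ωT) = 3.954186
x(T) = p + (x₀−p)·cosh(ωT) + (ẋ₀/ω)·sinh(ωT) ⇒ p·(1 − cosh) = x(T) − x₀·cosh − (ẋ₀/ω)·sinh
numerator   = 1.2115 − (0.1368)·4.078675 − (0.7430/3.9461)·3.954186 = -0.090985
denominator = 1 − 4.078675 = -3.078675
p = -0.090985 / -3.078675 = 0.0296

p = 0.0296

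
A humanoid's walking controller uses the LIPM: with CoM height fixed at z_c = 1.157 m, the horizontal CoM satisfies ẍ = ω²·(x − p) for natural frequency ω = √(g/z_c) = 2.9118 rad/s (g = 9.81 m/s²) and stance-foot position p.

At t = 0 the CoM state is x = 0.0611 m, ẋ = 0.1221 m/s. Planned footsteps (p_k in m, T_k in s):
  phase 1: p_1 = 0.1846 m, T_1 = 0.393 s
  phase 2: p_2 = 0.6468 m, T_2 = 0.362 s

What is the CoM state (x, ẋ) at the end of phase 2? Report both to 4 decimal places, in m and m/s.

x = -0.4735, ẋ = -2.7396

phase 1: p=0.1846, T=0.393, ωT=1.144337, cosh=1.729397, sinh=1.410963; start (x,ẋ)=(0.061100, 0.122100) → end (x,ẋ)=(0.030185, -0.296233)
phase 2: p=0.6468, T=0.362, ωT=1.054072, cosh=1.608913, sinh=1.260397; start (x,ẋ)=(0.030185, -0.296233) → end (x,ẋ)=(-0.473507, -2.739605)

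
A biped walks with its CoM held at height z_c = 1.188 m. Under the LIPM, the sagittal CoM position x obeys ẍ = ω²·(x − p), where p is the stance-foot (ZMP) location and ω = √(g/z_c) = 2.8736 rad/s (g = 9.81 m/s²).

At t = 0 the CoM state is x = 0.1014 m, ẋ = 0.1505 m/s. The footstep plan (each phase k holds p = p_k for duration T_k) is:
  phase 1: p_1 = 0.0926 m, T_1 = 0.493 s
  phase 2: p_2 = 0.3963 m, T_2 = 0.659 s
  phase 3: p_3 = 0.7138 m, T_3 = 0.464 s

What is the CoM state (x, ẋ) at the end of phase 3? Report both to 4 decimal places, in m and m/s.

x = -0.5850, ẋ = -3.4560

phase 1: p=0.0926, T=0.493, ωT=1.416685, cosh=2.182972, sinh=1.940456; start (x,ẋ)=(0.101400, 0.150500) → end (x,ẋ)=(0.213438, 0.377607)
phase 2: p=0.3963, T=0.659, ωT=1.893702, cosh=3.397218, sinh=3.246704; start (x,ẋ)=(0.213438, 0.377607) → end (x,ẋ)=(0.201714, -0.423237)
phase 3: p=0.7138, T=0.464, ωT=1.333350, cosh=2.028663, sinh=1.765070; start (x,ẋ)=(0.201714, -0.423237) → end (x,ẋ)=(-0.585018, -3.455961)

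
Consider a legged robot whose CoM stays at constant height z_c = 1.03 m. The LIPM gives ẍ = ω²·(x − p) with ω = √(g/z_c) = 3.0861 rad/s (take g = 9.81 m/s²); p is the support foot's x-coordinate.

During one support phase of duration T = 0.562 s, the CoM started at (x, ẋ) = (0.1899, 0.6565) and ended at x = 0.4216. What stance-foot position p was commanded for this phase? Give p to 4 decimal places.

p = 0.3732

ωT = 3.0861·0.562 = 1.734388; cosh(ωT) = 2.920984, sinh(ωT) = 2.744476
x(T) = p + (x₀−p)·cosh(ωT) + (ẋ₀/ω)·sinh(ωT) ⇒ p·(1 − cosh) = x(T) − x₀·cosh − (ẋ₀/ω)·sinh
numerator   = 0.4216 − (0.1899)·2.920984 − (0.6565/3.0861)·2.744476 = -0.716922
denominator = 1 − 2.920984 = -1.920984
p = -0.716922 / -1.920984 = 0.3732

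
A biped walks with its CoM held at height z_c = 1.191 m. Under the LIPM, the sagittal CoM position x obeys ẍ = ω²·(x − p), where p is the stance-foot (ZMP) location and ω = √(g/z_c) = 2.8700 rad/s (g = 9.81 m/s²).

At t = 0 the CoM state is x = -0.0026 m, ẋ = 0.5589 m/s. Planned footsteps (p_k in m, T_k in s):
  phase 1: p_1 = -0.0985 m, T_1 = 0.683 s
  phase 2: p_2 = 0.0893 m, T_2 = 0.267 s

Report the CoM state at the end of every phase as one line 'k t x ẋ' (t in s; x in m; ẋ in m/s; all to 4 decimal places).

phase 1: p=-0.0985, T=0.683, ωT=1.960210, cosh=3.620823, sinh=3.479995; start (x,ẋ)=(-0.002600, 0.558900) → end (x,ẋ)=(0.926427, 2.981488)
phase 2: p=0.0893, T=0.267, ωT=0.766290, cosh=1.308251, sinh=0.843517; start (x,ẋ)=(0.926427, 2.981488) → end (x,ẋ)=(2.060756, 5.927130)

1 0.6830 0.9264 2.9815
2 0.9500 2.0608 5.9271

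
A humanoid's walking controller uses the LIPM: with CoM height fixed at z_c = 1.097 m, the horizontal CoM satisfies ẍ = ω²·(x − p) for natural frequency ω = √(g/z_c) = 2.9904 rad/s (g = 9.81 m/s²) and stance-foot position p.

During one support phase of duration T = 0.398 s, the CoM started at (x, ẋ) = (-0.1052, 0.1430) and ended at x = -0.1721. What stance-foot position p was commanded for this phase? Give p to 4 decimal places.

ωT = 2.9904·0.398 = 1.190179; cosh(ωT) = 1.795919, sinh(ωT) = 1.491752
x(T) = p + (x₀−p)·cosh(ωT) + (ẋ₀/ω)·sinh(ωT) ⇒ p·(1 − cosh) = x(T) − x₀·cosh − (ẋ₀/ω)·sinh
numerator   = -0.1721 − (-0.1052)·1.795919 − (0.1430/2.9904)·1.491752 = -0.054504
denominator = 1 − 1.795919 = -0.795919
p = -0.054504 / -0.795919 = 0.0685

p = 0.0685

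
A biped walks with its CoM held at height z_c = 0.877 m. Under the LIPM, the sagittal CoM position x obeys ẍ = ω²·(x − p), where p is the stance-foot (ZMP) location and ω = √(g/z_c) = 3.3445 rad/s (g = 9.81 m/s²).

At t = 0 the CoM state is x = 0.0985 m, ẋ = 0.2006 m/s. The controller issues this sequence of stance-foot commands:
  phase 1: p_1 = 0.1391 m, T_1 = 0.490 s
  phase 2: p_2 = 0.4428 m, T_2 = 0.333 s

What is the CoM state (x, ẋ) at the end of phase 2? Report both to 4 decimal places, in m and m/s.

phase 1: p=0.1391, T=0.490, ωT=1.638805, cosh=2.671612, sinh=2.477400; start (x,ẋ)=(0.098500, 0.200600) → end (x,ẋ)=(0.179225, 0.199527)
phase 2: p=0.4428, T=0.333, ωT=1.113719, cosh=1.686999, sinh=1.358663; start (x,ẋ)=(0.179225, 0.199527) → end (x,ẋ)=(0.079204, -0.861097)

x = 0.0792, ẋ = -0.8611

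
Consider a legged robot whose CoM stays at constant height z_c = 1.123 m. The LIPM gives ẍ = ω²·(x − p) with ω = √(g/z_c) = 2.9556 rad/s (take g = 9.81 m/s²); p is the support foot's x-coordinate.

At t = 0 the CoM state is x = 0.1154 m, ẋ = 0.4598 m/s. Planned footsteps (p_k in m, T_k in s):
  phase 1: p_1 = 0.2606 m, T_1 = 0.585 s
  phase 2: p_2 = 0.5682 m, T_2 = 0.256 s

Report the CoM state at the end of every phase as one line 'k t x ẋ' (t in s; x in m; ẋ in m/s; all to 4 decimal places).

1 0.5850 0.2631 0.1652
2 0.8410 0.2180 -0.5344

phase 1: p=0.2606, T=0.585, ωT=1.729026, cosh=2.906310, sinh=2.728853; start (x,ẋ)=(0.115400, 0.459800) → end (x,ẋ)=(0.263129, 0.165226)
phase 2: p=0.5682, T=0.256, ωT=0.756634, cosh=1.300167, sinh=0.830923; start (x,ẋ)=(0.263129, 0.165226) → end (x,ẋ)=(0.218007, -0.534396)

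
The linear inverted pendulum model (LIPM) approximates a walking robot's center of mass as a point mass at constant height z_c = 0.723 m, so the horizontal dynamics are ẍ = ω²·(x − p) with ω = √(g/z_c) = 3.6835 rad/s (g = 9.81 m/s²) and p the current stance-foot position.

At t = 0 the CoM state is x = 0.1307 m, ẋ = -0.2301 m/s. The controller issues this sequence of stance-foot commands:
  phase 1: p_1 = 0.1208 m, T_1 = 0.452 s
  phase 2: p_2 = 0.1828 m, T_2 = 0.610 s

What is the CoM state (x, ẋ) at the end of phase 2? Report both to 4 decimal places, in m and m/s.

x = -1.4270, ẋ = -5.9108

phase 1: p=0.1208, T=0.452, ωT=1.664942, cosh=2.737284, sinh=2.548083; start (x,ẋ)=(0.130700, -0.230100) → end (x,ẋ)=(-0.011274, -0.536929)
phase 2: p=0.1828, T=0.610, ωT=2.246935, cosh=4.782212, sinh=4.676489; start (x,ẋ)=(-0.011274, -0.536929) → end (x,ẋ)=(-1.426976, -5.910796)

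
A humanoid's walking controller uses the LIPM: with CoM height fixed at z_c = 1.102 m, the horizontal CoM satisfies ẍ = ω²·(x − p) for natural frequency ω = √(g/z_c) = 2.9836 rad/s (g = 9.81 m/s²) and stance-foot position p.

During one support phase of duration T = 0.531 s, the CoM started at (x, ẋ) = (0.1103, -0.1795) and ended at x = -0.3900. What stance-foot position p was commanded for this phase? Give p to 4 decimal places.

ωT = 2.9836·0.531 = 1.584292; cosh(ωT) = 2.540465, sinh(ωT) = 2.335372
x(T) = p + (x₀−p)·cosh(ωT) + (ẋ₀/ω)·sinh(ωT) ⇒ p·(1 − cosh) = x(T) − x₀·cosh − (ẋ₀/ω)·sinh
numerator   = -0.3900 − (0.1103)·2.540465 − (-0.1795/2.9836)·2.335372 = -0.529712
denominator = 1 − 2.540465 = -1.540465
p = -0.529712 / -1.540465 = 0.3439

p = 0.3439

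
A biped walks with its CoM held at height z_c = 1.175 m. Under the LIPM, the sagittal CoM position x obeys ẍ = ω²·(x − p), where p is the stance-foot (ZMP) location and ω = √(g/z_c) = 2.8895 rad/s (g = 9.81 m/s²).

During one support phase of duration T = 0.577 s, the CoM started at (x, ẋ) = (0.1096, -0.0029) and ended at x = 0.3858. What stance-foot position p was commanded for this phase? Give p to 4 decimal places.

p = -0.0503

ωT = 2.8895·0.577 = 1.667241; cosh(ωT) = 2.743151, sinh(ωT) = 2.554384
x(T) = p + (x₀−p)·cosh(ωT) + (ẋ₀/ω)·sinh(ωT) ⇒ p·(1 − cosh) = x(T) − x₀·cosh − (ẋ₀/ω)·sinh
numerator   = 0.3858 − (0.1096)·2.743151 − (-0.0029/2.8895)·2.554384 = 0.087714
denominator = 1 − 2.743151 = -1.743151
p = 0.087714 / -1.743151 = -0.0503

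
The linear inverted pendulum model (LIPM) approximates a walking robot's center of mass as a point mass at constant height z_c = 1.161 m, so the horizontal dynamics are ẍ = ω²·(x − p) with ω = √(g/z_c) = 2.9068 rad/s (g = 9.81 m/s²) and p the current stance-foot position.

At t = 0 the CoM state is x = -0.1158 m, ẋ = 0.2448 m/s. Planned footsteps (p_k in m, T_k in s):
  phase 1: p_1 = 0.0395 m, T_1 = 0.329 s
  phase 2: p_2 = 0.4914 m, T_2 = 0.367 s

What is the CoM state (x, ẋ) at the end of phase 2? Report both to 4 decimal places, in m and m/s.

x = -0.5276, ẋ = -2.4179

phase 1: p=0.0395, T=0.329, ωT=0.956337, cosh=1.493223, sinh=1.108925; start (x,ẋ)=(-0.115800, 0.244800) → end (x,ẋ)=(-0.099008, -0.135057)
phase 2: p=0.4914, T=0.367, ωT=1.066796, cosh=1.625081, sinh=1.280971; start (x,ẋ)=(-0.099008, -0.135057) → end (x,ẋ)=(-0.527578, -2.417878)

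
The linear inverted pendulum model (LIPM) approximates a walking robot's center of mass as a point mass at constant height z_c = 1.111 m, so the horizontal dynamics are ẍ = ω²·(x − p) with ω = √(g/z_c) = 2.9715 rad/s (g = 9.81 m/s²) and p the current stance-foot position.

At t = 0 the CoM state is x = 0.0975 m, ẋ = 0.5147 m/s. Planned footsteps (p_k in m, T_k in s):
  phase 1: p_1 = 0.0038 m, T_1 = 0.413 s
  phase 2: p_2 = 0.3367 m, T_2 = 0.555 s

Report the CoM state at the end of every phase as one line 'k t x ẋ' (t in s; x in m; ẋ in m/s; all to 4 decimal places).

phase 1: p=0.0038, T=0.413, ωT=1.227229, cosh=1.852434, sinh=1.559330; start (x,ẋ)=(0.097500, 0.514700) → end (x,ẋ)=(0.447468, 1.387611)
phase 2: p=0.3367, T=0.555, ωT=1.649182, cosh=2.697466, sinh=2.505259; start (x,ẋ)=(0.447468, 1.387611) → end (x,ẋ)=(1.805382, 4.567633)

1 0.4130 0.4475 1.3876
2 0.9680 1.8054 4.5676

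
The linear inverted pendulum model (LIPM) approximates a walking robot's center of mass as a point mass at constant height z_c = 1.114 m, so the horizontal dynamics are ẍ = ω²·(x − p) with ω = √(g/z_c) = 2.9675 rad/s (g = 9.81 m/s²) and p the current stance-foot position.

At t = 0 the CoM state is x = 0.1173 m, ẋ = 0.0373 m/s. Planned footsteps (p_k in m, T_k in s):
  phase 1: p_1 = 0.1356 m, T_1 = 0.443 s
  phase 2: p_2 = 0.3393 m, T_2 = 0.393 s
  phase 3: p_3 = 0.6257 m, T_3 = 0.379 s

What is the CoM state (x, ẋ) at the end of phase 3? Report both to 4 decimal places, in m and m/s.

x = -0.9846, ẋ = -4.4389

phase 1: p=0.1356, T=0.443, ωT=1.314602, cosh=1.995926, sinh=1.727345; start (x,ẋ)=(0.117300, 0.037300) → end (x,ẋ)=(0.120786, -0.019356)
phase 2: p=0.3393, T=0.393, ωT=1.166227, cosh=1.760700, sinh=1.449160; start (x,ẋ)=(0.120786, -0.019356) → end (x,ẋ)=(-0.054889, -0.973772)
phase 3: p=0.6257, T=0.379, ωT=1.124683, cosh=1.701997, sinh=1.377242; start (x,ẋ)=(-0.054889, -0.973772) → end (x,ẋ)=(-0.984597, -4.438902)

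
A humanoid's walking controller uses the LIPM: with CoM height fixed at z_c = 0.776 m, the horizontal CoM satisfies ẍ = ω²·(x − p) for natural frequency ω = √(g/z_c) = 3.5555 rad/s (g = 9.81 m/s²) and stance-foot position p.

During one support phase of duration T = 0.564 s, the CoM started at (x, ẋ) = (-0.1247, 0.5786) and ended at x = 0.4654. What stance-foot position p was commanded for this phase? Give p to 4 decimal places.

p = -0.1235

ωT = 3.5555·0.564 = 2.005302; cosh(ωT) = 3.781478, sinh(ωT) = 3.646859
x(T) = p + (x₀−p)·cosh(ωT) + (ẋ₀/ω)·sinh(ωT) ⇒ p·(1 − cosh) = x(T) − x₀·cosh − (ẋ₀/ω)·sinh
numerator   = 0.4654 − (-0.1247)·3.781478 − (0.5786/3.5555)·3.646859 = 0.343483
denominator = 1 − 3.781478 = -2.781478
p = 0.343483 / -2.781478 = -0.1235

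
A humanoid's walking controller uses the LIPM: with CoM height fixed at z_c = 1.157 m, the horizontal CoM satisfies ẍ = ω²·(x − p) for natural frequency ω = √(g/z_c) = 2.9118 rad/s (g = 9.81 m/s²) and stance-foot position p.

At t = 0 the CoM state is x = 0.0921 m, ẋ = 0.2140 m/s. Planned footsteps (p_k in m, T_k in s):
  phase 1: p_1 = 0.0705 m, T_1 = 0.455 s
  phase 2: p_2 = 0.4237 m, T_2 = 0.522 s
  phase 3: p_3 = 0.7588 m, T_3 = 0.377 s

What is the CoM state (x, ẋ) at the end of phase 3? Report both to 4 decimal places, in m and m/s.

phase 1: p=0.0705, T=0.455, ωT=1.324869, cosh=2.013765, sinh=1.747927; start (x,ẋ)=(0.092100, 0.214000) → end (x,ẋ)=(0.242460, 0.540881)
phase 2: p=0.4237, T=0.522, ωT=1.519960, cosh=2.395381, sinh=2.176660; start (x,ẋ)=(0.242460, 0.540881) → end (x,ẋ)=(0.393886, 0.146916)
phase 3: p=0.7588, T=0.377, ωT=1.097749, cosh=1.665516, sinh=1.331894; start (x,ẋ)=(0.393886, 0.146916) → end (x,ẋ)=(0.218231, -1.170524)

x = 0.2182, ẋ = -1.1705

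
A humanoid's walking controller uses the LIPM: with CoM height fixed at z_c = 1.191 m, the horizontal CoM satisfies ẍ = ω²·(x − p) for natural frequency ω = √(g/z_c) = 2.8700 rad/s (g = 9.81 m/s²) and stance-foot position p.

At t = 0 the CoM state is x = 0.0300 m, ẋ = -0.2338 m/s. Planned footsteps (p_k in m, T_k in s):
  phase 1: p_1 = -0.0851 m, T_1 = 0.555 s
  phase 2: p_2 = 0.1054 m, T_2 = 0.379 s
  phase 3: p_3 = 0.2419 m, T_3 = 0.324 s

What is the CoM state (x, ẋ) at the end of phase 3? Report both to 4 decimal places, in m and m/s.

x = -0.0623, ẋ = -0.6611

phase 1: p=-0.0851, T=0.555, ωT=1.592850, cosh=2.560545, sinh=2.357200; start (x,ẋ)=(0.030000, -0.233800) → end (x,ẋ)=(0.017593, 0.180015)
phase 2: p=0.1054, T=0.379, ωT=1.087730, cosh=1.652255, sinh=1.315275; start (x,ẋ)=(0.017593, 0.180015) → end (x,ẋ)=(0.042819, -0.034026)
phase 3: p=0.2419, T=0.324, ωT=0.929880, cosh=1.464403, sinh=1.069802; start (x,ẋ)=(0.042819, -0.034026) → end (x,ẋ)=(-0.062319, -0.661074)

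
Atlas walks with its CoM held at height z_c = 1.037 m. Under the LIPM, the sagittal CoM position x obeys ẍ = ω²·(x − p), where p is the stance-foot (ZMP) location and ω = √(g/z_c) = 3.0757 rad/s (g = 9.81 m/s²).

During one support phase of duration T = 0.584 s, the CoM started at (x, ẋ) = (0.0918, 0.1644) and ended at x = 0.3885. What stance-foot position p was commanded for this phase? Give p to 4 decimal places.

p = 0.0250

ωT = 3.0757·0.584 = 1.796209; cosh(ωT) = 3.096341, sinh(ωT) = 2.930414
x(T) = p + (x₀−p)·cosh(ωT) + (ẋ₀/ω)·sinh(ωT) ⇒ p·(1 − cosh) = x(T) − x₀·cosh − (ẋ₀/ω)·sinh
numerator   = 0.3885 − (0.0918)·3.096341 − (0.1644/3.0757)·2.930414 = -0.052378
denominator = 1 − 3.096341 = -2.096341
p = -0.052378 / -2.096341 = 0.0250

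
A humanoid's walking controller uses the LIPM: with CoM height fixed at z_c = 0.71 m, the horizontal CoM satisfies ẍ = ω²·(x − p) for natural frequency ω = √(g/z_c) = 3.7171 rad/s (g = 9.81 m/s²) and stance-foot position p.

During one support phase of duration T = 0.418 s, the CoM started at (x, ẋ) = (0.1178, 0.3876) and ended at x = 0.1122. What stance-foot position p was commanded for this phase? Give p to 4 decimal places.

ωT = 3.7171·0.418 = 1.553748; cosh(ωT) = 2.470307, sinh(ωT) = 2.258853
x(T) = p + (x₀−p)·cosh(ωT) + (ẋ₀/ω)·sinh(ωT) ⇒ p·(1 − cosh) = x(T) − x₀·cosh − (ẋ₀/ω)·sinh
numerator   = 0.1122 − (0.1178)·2.470307 − (0.3876/3.7171)·2.258853 = -0.414344
denominator = 1 − 2.470307 = -1.470307
p = -0.414344 / -1.470307 = 0.2818

p = 0.2818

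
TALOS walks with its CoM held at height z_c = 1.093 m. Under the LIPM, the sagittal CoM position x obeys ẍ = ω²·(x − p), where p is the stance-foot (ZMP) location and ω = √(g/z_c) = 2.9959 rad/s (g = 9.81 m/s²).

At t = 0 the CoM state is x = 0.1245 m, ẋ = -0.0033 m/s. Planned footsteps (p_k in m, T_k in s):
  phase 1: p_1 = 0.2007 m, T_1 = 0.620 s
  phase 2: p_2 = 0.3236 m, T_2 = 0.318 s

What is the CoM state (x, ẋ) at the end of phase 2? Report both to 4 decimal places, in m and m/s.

x = -0.5038, ẋ = -2.3232

phase 1: p=0.2007, T=0.620, ωT=1.857458, cosh=3.281749, sinh=3.125680; start (x,ẋ)=(0.124500, -0.003300) → end (x,ẋ)=(-0.052812, -0.724384)
phase 2: p=0.3236, T=0.318, ωT=0.952696, cosh=1.489195, sinh=1.103495; start (x,ẋ)=(-0.052812, -0.724384) → end (x,ẋ)=(-0.503767, -2.323153)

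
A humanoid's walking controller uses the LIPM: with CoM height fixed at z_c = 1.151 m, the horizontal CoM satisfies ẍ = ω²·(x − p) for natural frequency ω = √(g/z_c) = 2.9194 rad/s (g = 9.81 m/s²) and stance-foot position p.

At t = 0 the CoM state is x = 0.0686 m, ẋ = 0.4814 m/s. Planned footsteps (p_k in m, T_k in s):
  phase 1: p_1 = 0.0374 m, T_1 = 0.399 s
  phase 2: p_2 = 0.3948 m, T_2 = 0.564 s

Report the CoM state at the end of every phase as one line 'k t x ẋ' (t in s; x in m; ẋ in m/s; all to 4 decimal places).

phase 1: p=0.0374, T=0.399, ωT=1.164841, cosh=1.758692, sinh=1.446720; start (x,ẋ)=(0.068600, 0.481400) → end (x,ẋ)=(0.330831, 0.978409)
phase 2: p=0.3948, T=0.564, ωT=1.646542, cosh=2.690859, sinh=2.498144; start (x,ẋ)=(0.330831, 0.978409) → end (x,ẋ)=(1.059897, 2.166229)

1 0.3990 0.3308 0.9784
2 0.9630 1.0599 2.1662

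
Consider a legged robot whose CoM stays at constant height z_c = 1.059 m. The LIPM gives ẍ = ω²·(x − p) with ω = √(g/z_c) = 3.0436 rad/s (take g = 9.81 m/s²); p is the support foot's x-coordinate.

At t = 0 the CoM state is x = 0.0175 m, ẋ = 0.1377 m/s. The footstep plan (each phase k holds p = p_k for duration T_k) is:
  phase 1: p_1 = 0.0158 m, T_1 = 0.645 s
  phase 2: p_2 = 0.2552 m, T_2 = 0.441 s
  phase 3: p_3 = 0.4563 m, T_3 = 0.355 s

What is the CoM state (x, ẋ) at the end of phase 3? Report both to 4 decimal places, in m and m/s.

x = 0.6501, ẋ = 0.8640

phase 1: p=0.0158, T=0.645, ωT=1.963122, cosh=3.630973, sinh=3.490553; start (x,ẋ)=(0.017500, 0.137700) → end (x,ẋ)=(0.179894, 0.518045)
phase 2: p=0.2552, T=0.441, ωT=1.342228, cosh=2.044412, sinh=1.783149; start (x,ẋ)=(0.179894, 0.518045) → end (x,ẋ)=(0.404750, 0.650398)
phase 3: p=0.4563, T=0.355, ωT=1.080478, cosh=1.642760, sinh=1.303327; start (x,ẋ)=(0.404750, 0.650398) → end (x,ẋ)=(0.650128, 0.863958)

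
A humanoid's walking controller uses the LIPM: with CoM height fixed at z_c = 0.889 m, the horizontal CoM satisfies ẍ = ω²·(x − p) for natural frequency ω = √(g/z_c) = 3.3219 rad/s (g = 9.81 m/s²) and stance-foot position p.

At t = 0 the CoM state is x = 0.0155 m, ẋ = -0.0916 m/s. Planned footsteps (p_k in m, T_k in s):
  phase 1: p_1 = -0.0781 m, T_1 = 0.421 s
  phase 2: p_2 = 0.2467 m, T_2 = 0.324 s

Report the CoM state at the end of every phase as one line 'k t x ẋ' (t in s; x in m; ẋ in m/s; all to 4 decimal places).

1 0.4210 0.0705 0.3944
2 0.7450 0.1122 -0.1130

phase 1: p=-0.0781, T=0.421, ωT=1.398520, cosh=2.148082, sinh=1.901120; start (x,ẋ)=(0.015500, -0.091600) → end (x,ẋ)=(0.070538, 0.394351)
phase 2: p=0.2467, T=0.324, ωT=1.076296, cosh=1.637324, sinh=1.296468; start (x,ẋ)=(0.070538, 0.394351) → end (x,ẋ)=(0.112172, -0.113004)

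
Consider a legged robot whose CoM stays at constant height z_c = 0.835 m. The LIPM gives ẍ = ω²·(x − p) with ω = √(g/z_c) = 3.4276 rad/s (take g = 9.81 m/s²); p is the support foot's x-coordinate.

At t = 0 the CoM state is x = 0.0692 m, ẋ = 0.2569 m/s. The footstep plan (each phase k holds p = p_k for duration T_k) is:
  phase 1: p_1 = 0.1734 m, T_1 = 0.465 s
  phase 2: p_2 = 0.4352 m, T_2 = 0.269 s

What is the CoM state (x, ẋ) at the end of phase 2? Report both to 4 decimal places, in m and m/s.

x = -0.1342, ẋ = -1.5453

phase 1: p=0.1734, T=0.465, ωT=1.593834, cosh=2.562866, sinh=2.359720; start (x,ẋ)=(0.069200, 0.256900) → end (x,ẋ)=(0.083211, -0.184388)
phase 2: p=0.4352, T=0.269, ωT=0.922024, cosh=1.456044, sinh=1.058331; start (x,ẋ)=(0.083211, -0.184388) → end (x,ẋ)=(-0.134244, -1.545328)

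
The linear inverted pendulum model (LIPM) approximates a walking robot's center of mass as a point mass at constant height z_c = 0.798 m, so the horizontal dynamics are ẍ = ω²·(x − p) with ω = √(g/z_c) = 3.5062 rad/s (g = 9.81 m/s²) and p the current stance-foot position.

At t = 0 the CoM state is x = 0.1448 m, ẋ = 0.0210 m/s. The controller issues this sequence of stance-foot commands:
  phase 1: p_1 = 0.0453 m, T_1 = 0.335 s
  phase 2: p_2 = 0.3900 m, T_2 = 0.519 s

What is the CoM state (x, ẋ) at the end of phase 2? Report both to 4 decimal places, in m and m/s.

x = 0.3544, ẋ = 0.0545

phase 1: p=0.0453, T=0.335, ωT=1.174577, cosh=1.772862, sinh=1.463912; start (x,ẋ)=(0.144800, 0.021000) → end (x,ẋ)=(0.230468, 0.547941)
phase 2: p=0.3900, T=0.519, ωT=1.819718, cosh=3.166094, sinh=3.004023; start (x,ẋ)=(0.230468, 0.547941) → end (x,ẋ)=(0.354367, 0.054524)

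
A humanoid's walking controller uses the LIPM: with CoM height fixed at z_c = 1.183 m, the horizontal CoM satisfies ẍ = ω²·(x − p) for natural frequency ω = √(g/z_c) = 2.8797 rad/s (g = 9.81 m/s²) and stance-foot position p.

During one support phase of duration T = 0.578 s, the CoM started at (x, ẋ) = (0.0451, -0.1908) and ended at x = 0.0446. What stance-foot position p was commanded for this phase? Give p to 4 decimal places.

p = -0.0518

ωT = 2.8797·0.578 = 1.664467; cosh(ωT) = 2.736073, sinh(ωT) = 2.546782
x(T) = p + (x₀−p)·cosh(ωT) + (ẋ₀/ω)·sinh(ωT) ⇒ p·(1 − cosh) = x(T) − x₀·cosh − (ẋ₀/ω)·sinh
numerator   = 0.0446 − (0.0451)·2.736073 − (-0.1908/2.8797)·2.546782 = 0.089945
denominator = 1 − 2.736073 = -1.736073
p = 0.089945 / -1.736073 = -0.0518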